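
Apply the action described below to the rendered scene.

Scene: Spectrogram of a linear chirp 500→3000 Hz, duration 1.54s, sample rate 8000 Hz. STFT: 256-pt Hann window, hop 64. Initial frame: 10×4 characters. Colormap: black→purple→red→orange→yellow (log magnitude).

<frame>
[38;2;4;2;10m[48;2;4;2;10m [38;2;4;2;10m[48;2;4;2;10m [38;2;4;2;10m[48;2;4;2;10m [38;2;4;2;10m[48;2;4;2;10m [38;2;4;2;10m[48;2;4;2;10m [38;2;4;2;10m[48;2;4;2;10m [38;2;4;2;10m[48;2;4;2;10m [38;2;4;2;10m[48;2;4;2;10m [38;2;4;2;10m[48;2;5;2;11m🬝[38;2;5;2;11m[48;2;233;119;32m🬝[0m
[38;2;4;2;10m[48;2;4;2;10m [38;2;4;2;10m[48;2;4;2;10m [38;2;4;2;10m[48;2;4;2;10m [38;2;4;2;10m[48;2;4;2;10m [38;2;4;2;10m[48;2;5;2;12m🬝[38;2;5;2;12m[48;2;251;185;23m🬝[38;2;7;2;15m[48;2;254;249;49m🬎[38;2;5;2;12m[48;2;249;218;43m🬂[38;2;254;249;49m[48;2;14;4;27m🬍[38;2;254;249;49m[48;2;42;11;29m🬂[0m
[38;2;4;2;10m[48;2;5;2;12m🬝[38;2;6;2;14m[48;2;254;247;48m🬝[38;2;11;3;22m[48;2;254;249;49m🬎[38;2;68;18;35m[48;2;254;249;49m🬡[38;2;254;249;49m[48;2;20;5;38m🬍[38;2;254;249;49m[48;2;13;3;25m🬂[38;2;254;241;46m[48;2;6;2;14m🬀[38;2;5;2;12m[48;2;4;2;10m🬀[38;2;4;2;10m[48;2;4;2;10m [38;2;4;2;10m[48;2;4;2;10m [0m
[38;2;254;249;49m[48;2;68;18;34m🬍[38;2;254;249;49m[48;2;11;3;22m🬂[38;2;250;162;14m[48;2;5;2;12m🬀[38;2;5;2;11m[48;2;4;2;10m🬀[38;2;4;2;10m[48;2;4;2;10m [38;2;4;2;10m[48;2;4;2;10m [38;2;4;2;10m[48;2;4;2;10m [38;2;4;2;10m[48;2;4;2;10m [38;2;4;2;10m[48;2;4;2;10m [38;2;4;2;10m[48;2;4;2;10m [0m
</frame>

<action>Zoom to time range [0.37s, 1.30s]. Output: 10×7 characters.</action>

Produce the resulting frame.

<frame>
[38;2;4;2;10m[48;2;4;2;10m [38;2;4;2;10m[48;2;4;2;10m [38;2;4;2;10m[48;2;4;2;10m [38;2;4;2;10m[48;2;4;2;10m [38;2;4;2;10m[48;2;4;2;10m [38;2;4;2;10m[48;2;4;2;10m [38;2;4;2;10m[48;2;4;2;10m [38;2;4;2;10m[48;2;4;2;10m [38;2;4;2;10m[48;2;4;2;10m [38;2;4;2;10m[48;2;4;2;10m [0m
[38;2;4;2;10m[48;2;4;2;10m [38;2;4;2;10m[48;2;4;2;10m [38;2;4;2;10m[48;2;4;2;10m [38;2;4;2;10m[48;2;4;2;10m [38;2;4;2;10m[48;2;4;2;10m [38;2;4;2;10m[48;2;4;2;10m [38;2;4;2;10m[48;2;4;2;10m [38;2;4;2;10m[48;2;4;2;10m [38;2;4;2;10m[48;2;4;2;10m [38;2;4;2;10m[48;2;4;2;11m🬝[0m
[38;2;4;2;10m[48;2;4;2;10m [38;2;4;2;10m[48;2;4;2;10m [38;2;4;2;10m[48;2;4;2;10m [38;2;4;2;10m[48;2;4;2;10m [38;2;4;2;10m[48;2;4;2;10m [38;2;4;2;10m[48;2;4;2;11m🬝[38;2;4;2;10m[48;2;7;2;16m🬝[38;2;9;3;19m[48;2;240;133;22m🬝[38;2;15;4;28m[48;2;254;249;49m🬎[38;2;12;3;24m[48;2;253;229;41m🬂[0m
[38;2;4;2;10m[48;2;4;2;10m [38;2;4;2;10m[48;2;4;2;11m🬝[38;2;4;2;10m[48;2;9;3;19m🬝[38;2;10;3;20m[48;2;251;180;21m🬝[38;2;42;11;33m[48;2;254;249;49m🬎[38;2;10;3;21m[48;2;250;219;43m🬂[38;2;254;249;49m[48;2;40;10;44m🬍[38;2;247;205;43m[48;2;8;2;17m🬆[38;2;254;249;49m[48;2;20;5;27m🬀[38;2;14;4;27m[48;2;4;2;10m🬀[0m
[38;2;15;4;29m[48;2;254;249;49m🬎[38;2;10;3;21m[48;2;253;234;43m🬂[38;2;242;203;53m[48;2;20;5;37m🬎[38;2;237;186;56m[48;2;8;2;17m🬆[38;2;254;243;47m[48;2;12;3;23m🬀[38;2;10;3;20m[48;2;4;2;10m🬀[38;2;4;2;11m[48;2;4;2;10m🬀[38;2;4;2;10m[48;2;4;2;10m [38;2;4;2;10m[48;2;4;2;10m [38;2;4;2;10m[48;2;4;2;10m [0m
[38;2;254;249;49m[48;2;32;8;26m🬀[38;2;14;4;27m[48;2;4;2;11m🬀[38;2;5;2;11m[48;2;4;2;10m🬀[38;2;4;2;10m[48;2;4;2;10m [38;2;4;2;10m[48;2;4;2;10m [38;2;4;2;10m[48;2;4;2;10m [38;2;4;2;10m[48;2;4;2;10m [38;2;4;2;10m[48;2;4;2;10m [38;2;4;2;10m[48;2;4;2;10m [38;2;4;2;10m[48;2;4;2;10m [0m
[38;2;4;2;10m[48;2;4;2;10m [38;2;4;2;10m[48;2;4;2;10m [38;2;4;2;10m[48;2;4;2;10m [38;2;4;2;10m[48;2;4;2;10m [38;2;4;2;10m[48;2;4;2;10m [38;2;4;2;10m[48;2;4;2;10m [38;2;4;2;10m[48;2;4;2;10m [38;2;4;2;10m[48;2;4;2;10m [38;2;4;2;10m[48;2;4;2;10m [38;2;4;2;10m[48;2;4;2;10m [0m
</frame>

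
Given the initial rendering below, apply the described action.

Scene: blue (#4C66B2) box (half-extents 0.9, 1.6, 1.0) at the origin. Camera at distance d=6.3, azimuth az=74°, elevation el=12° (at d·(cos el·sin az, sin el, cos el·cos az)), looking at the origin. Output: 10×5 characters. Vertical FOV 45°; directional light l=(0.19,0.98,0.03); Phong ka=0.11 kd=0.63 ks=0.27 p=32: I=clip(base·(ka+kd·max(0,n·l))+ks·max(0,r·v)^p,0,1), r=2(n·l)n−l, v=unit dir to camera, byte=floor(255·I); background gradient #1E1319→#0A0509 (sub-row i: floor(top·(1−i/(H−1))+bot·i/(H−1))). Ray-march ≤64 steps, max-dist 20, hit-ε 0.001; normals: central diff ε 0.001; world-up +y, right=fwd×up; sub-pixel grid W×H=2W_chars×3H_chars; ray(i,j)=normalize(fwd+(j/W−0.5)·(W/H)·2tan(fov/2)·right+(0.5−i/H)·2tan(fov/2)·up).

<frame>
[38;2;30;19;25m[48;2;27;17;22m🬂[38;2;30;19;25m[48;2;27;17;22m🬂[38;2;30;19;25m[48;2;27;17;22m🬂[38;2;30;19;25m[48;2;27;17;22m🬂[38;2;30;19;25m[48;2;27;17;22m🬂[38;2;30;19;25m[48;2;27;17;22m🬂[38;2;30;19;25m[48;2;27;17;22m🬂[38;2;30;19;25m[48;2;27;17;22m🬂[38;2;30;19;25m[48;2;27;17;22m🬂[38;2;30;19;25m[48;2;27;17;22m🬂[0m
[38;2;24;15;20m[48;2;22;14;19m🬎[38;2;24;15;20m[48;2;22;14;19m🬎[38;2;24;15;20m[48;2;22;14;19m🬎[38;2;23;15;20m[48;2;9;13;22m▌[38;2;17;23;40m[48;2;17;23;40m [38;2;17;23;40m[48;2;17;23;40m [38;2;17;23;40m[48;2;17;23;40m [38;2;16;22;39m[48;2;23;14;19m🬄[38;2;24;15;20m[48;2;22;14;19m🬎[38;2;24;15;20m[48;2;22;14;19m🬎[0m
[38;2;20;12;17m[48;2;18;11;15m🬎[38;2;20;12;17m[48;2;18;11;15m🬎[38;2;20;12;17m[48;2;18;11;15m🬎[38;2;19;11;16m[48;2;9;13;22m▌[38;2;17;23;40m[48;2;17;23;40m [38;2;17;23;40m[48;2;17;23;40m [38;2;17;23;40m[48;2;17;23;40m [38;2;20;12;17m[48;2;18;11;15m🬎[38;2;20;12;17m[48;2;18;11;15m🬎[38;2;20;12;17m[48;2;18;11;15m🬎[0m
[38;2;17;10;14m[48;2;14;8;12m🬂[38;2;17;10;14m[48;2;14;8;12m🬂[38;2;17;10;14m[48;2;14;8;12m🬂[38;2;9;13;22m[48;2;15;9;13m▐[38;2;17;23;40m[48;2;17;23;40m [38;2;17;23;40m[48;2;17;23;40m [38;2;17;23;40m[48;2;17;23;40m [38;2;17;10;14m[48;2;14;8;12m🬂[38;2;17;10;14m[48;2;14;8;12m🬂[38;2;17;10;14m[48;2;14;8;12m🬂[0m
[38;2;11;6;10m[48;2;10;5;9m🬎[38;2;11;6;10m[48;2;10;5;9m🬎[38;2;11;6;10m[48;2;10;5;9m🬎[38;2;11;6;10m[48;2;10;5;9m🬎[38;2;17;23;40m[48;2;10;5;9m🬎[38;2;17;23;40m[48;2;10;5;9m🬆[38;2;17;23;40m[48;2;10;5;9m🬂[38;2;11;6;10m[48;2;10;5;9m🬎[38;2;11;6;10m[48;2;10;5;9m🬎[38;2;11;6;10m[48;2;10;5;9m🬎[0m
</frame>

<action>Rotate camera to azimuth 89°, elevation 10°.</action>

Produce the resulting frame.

<frame>
[38;2;30;19;25m[48;2;27;17;22m🬂[38;2;30;19;25m[48;2;27;17;22m🬂[38;2;30;19;25m[48;2;27;17;22m🬂[38;2;30;19;25m[48;2;27;17;22m🬂[38;2;30;19;25m[48;2;27;17;22m🬂[38;2;30;19;25m[48;2;27;17;22m🬂[38;2;30;19;25m[48;2;27;17;22m🬂[38;2;30;19;25m[48;2;27;17;22m🬂[38;2;30;19;25m[48;2;27;17;22m🬂[38;2;30;19;25m[48;2;27;17;22m🬂[0m
[38;2;24;15;20m[48;2;22;14;19m🬎[38;2;24;15;20m[48;2;22;14;19m🬎[38;2;24;15;20m[48;2;22;14;19m🬎[38;2;17;23;40m[48;2;23;15;20m▐[38;2;17;23;40m[48;2;17;23;40m [38;2;17;23;40m[48;2;17;23;40m [38;2;17;23;40m[48;2;17;23;40m [38;2;24;15;20m[48;2;22;14;19m🬎[38;2;24;15;20m[48;2;22;14;19m🬎[38;2;24;15;20m[48;2;22;14;19m🬎[0m
[38;2;20;12;17m[48;2;18;11;15m🬎[38;2;20;12;17m[48;2;18;11;15m🬎[38;2;20;12;17m[48;2;18;11;15m🬎[38;2;17;23;40m[48;2;19;11;16m▐[38;2;17;23;40m[48;2;17;23;40m [38;2;17;23;40m[48;2;17;23;40m [38;2;17;23;40m[48;2;17;23;40m [38;2;20;12;17m[48;2;18;11;15m🬎[38;2;20;12;17m[48;2;18;11;15m🬎[38;2;20;12;17m[48;2;18;11;15m🬎[0m
[38;2;17;10;14m[48;2;14;8;12m🬂[38;2;17;10;14m[48;2;14;8;12m🬂[38;2;17;10;14m[48;2;14;8;12m🬂[38;2;17;23;40m[48;2;15;9;13m▐[38;2;17;23;40m[48;2;17;23;40m [38;2;17;23;40m[48;2;17;23;40m [38;2;17;23;40m[48;2;17;23;40m [38;2;17;10;14m[48;2;14;8;12m🬂[38;2;17;10;14m[48;2;14;8;12m🬂[38;2;17;10;14m[48;2;14;8;12m🬂[0m
[38;2;11;6;10m[48;2;10;5;9m🬎[38;2;11;6;10m[48;2;10;5;9m🬎[38;2;11;6;10m[48;2;10;5;9m🬎[38;2;17;23;40m[48;2;10;5;9m🬉[38;2;17;23;40m[48;2;10;5;9m🬎[38;2;15;21;36m[48;2;10;5;9m🬎[38;2;17;23;40m[48;2;10;5;9m🬂[38;2;11;6;10m[48;2;10;5;9m🬎[38;2;11;6;10m[48;2;10;5;9m🬎[38;2;11;6;10m[48;2;10;5;9m🬎[0m
</frame>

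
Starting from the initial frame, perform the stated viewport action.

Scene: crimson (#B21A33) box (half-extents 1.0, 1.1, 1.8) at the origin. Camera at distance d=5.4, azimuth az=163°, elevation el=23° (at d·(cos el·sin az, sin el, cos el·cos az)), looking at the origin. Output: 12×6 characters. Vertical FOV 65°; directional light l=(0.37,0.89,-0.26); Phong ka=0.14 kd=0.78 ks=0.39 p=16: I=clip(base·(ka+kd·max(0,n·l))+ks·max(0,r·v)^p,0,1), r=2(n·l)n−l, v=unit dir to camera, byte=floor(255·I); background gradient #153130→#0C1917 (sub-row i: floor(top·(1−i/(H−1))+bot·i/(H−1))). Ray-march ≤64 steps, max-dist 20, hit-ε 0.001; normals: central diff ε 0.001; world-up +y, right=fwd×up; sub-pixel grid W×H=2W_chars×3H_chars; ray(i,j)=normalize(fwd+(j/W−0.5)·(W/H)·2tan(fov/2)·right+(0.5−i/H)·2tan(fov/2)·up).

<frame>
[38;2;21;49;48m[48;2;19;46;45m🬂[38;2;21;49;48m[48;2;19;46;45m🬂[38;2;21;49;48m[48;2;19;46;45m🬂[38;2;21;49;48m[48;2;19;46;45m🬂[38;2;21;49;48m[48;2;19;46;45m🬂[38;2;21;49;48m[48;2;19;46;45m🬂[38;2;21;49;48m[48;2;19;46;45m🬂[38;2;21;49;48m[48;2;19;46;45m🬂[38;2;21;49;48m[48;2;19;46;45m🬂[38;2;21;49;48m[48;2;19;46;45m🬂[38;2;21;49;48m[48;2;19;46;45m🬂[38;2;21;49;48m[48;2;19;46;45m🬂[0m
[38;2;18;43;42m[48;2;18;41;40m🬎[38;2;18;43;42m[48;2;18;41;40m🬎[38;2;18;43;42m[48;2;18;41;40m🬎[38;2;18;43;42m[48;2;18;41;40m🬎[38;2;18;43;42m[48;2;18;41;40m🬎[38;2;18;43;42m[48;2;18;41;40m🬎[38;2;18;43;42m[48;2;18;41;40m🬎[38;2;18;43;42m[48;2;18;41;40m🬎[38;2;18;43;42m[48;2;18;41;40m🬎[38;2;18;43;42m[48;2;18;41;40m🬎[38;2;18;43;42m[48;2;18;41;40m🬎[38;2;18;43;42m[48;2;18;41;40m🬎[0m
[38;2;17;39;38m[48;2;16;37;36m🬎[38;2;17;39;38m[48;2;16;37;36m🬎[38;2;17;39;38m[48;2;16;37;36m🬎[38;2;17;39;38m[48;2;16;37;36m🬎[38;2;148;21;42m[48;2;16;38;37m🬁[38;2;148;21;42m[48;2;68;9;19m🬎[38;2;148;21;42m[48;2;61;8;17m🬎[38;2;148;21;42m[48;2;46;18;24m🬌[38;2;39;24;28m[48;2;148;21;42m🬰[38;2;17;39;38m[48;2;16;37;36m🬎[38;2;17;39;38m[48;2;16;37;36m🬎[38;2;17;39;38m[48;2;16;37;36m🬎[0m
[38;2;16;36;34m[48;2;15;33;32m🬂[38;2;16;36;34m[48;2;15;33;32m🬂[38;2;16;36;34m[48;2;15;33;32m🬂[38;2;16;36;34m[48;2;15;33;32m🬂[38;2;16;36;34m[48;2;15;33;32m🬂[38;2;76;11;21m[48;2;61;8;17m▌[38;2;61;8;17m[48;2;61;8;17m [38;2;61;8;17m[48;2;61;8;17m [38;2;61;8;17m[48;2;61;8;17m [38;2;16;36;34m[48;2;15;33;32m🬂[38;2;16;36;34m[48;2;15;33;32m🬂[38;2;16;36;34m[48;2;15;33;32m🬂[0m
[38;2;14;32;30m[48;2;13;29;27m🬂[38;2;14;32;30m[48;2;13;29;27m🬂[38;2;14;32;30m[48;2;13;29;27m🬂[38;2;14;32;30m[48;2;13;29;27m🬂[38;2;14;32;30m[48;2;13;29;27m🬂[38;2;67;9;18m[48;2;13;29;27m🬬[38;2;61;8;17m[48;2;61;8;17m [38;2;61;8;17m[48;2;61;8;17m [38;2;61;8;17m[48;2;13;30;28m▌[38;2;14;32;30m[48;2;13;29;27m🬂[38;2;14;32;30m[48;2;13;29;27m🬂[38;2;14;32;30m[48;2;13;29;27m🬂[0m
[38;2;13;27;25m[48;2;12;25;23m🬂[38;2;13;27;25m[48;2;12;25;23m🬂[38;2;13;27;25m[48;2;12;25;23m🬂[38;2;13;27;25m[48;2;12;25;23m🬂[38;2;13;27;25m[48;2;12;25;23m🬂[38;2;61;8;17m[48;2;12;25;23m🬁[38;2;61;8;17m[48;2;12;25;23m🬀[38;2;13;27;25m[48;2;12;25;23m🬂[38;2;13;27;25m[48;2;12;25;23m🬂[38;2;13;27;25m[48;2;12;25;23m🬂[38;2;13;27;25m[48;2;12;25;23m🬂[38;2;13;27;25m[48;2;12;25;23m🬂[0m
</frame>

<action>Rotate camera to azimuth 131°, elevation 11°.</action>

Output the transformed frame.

<frame>
[38;2;21;49;48m[48;2;19;46;45m🬂[38;2;21;49;48m[48;2;19;46;45m🬂[38;2;21;49;48m[48;2;19;46;45m🬂[38;2;21;49;48m[48;2;19;46;45m🬂[38;2;21;49;48m[48;2;19;46;45m🬂[38;2;21;49;48m[48;2;19;46;45m🬂[38;2;21;49;48m[48;2;19;46;45m🬂[38;2;21;49;48m[48;2;19;46;45m🬂[38;2;21;49;48m[48;2;19;46;45m🬂[38;2;21;49;48m[48;2;19;46;45m🬂[38;2;21;49;48m[48;2;19;46;45m🬂[38;2;21;49;48m[48;2;19;46;45m🬂[0m
[38;2;18;43;42m[48;2;18;41;40m🬎[38;2;18;43;42m[48;2;18;41;40m🬎[38;2;18;43;42m[48;2;18;41;40m🬎[38;2;18;43;42m[48;2;18;41;40m🬎[38;2;18;43;42m[48;2;18;41;40m🬎[38;2;18;43;42m[48;2;18;41;40m🬎[38;2;18;43;42m[48;2;18;41;40m🬎[38;2;18;43;42m[48;2;18;41;40m🬎[38;2;18;43;42m[48;2;18;41;40m🬎[38;2;18;43;42m[48;2;18;41;40m🬎[38;2;18;43;42m[48;2;18;41;40m🬎[38;2;18;43;42m[48;2;18;41;40m🬎[0m
[38;2;17;39;38m[48;2;16;37;36m🬎[38;2;17;39;38m[48;2;16;37;36m🬎[38;2;17;39;38m[48;2;16;37;36m🬎[38;2;16;38;37m[48;2;76;11;21m🬴[38;2;17;40;39m[48;2;76;11;21m🬂[38;2;17;40;39m[48;2;76;11;21m🬂[38;2;76;11;21m[48;2;76;11;21m [38;2;76;11;21m[48;2;61;8;17m🬕[38;2;61;8;17m[48;2;17;40;39m🬺[38;2;17;39;38m[48;2;16;37;36m🬎[38;2;17;39;38m[48;2;16;37;36m🬎[38;2;17;39;38m[48;2;16;37;36m🬎[0m
[38;2;16;36;34m[48;2;15;33;32m🬂[38;2;16;36;34m[48;2;15;33;32m🬂[38;2;16;36;34m[48;2;15;33;32m🬂[38;2;16;36;34m[48;2;15;33;32m🬂[38;2;76;11;21m[48;2;76;11;21m [38;2;76;11;21m[48;2;76;11;21m [38;2;76;11;21m[48;2;76;11;21m [38;2;76;11;21m[48;2;61;8;17m▌[38;2;61;8;17m[48;2;61;8;17m [38;2;16;36;34m[48;2;15;33;32m🬂[38;2;16;36;34m[48;2;15;33;32m🬂[38;2;16;36;34m[48;2;15;33;32m🬂[0m
[38;2;14;32;30m[48;2;13;29;27m🬂[38;2;14;32;30m[48;2;13;29;27m🬂[38;2;14;32;30m[48;2;13;29;27m🬂[38;2;14;32;30m[48;2;13;29;27m🬂[38;2;13;30;28m[48;2;76;11;21m🬺[38;2;76;11;21m[48;2;13;29;27m🬂[38;2;76;11;21m[48;2;13;29;27m🬎[38;2;76;11;21m[48;2;61;8;17m▌[38;2;61;8;17m[48;2;13;29;27m🬆[38;2;14;32;30m[48;2;13;29;27m🬂[38;2;14;32;30m[48;2;13;29;27m🬂[38;2;14;32;30m[48;2;13;29;27m🬂[0m
[38;2;13;27;25m[48;2;12;25;23m🬂[38;2;13;27;25m[48;2;12;25;23m🬂[38;2;13;27;25m[48;2;12;25;23m🬂[38;2;13;27;25m[48;2;12;25;23m🬂[38;2;13;27;25m[48;2;12;25;23m🬂[38;2;13;27;25m[48;2;12;25;23m🬂[38;2;13;27;25m[48;2;12;25;23m🬂[38;2;13;27;25m[48;2;12;25;23m🬂[38;2;13;27;25m[48;2;12;25;23m🬂[38;2;13;27;25m[48;2;12;25;23m🬂[38;2;13;27;25m[48;2;12;25;23m🬂[38;2;13;27;25m[48;2;12;25;23m🬂[0m
</frame>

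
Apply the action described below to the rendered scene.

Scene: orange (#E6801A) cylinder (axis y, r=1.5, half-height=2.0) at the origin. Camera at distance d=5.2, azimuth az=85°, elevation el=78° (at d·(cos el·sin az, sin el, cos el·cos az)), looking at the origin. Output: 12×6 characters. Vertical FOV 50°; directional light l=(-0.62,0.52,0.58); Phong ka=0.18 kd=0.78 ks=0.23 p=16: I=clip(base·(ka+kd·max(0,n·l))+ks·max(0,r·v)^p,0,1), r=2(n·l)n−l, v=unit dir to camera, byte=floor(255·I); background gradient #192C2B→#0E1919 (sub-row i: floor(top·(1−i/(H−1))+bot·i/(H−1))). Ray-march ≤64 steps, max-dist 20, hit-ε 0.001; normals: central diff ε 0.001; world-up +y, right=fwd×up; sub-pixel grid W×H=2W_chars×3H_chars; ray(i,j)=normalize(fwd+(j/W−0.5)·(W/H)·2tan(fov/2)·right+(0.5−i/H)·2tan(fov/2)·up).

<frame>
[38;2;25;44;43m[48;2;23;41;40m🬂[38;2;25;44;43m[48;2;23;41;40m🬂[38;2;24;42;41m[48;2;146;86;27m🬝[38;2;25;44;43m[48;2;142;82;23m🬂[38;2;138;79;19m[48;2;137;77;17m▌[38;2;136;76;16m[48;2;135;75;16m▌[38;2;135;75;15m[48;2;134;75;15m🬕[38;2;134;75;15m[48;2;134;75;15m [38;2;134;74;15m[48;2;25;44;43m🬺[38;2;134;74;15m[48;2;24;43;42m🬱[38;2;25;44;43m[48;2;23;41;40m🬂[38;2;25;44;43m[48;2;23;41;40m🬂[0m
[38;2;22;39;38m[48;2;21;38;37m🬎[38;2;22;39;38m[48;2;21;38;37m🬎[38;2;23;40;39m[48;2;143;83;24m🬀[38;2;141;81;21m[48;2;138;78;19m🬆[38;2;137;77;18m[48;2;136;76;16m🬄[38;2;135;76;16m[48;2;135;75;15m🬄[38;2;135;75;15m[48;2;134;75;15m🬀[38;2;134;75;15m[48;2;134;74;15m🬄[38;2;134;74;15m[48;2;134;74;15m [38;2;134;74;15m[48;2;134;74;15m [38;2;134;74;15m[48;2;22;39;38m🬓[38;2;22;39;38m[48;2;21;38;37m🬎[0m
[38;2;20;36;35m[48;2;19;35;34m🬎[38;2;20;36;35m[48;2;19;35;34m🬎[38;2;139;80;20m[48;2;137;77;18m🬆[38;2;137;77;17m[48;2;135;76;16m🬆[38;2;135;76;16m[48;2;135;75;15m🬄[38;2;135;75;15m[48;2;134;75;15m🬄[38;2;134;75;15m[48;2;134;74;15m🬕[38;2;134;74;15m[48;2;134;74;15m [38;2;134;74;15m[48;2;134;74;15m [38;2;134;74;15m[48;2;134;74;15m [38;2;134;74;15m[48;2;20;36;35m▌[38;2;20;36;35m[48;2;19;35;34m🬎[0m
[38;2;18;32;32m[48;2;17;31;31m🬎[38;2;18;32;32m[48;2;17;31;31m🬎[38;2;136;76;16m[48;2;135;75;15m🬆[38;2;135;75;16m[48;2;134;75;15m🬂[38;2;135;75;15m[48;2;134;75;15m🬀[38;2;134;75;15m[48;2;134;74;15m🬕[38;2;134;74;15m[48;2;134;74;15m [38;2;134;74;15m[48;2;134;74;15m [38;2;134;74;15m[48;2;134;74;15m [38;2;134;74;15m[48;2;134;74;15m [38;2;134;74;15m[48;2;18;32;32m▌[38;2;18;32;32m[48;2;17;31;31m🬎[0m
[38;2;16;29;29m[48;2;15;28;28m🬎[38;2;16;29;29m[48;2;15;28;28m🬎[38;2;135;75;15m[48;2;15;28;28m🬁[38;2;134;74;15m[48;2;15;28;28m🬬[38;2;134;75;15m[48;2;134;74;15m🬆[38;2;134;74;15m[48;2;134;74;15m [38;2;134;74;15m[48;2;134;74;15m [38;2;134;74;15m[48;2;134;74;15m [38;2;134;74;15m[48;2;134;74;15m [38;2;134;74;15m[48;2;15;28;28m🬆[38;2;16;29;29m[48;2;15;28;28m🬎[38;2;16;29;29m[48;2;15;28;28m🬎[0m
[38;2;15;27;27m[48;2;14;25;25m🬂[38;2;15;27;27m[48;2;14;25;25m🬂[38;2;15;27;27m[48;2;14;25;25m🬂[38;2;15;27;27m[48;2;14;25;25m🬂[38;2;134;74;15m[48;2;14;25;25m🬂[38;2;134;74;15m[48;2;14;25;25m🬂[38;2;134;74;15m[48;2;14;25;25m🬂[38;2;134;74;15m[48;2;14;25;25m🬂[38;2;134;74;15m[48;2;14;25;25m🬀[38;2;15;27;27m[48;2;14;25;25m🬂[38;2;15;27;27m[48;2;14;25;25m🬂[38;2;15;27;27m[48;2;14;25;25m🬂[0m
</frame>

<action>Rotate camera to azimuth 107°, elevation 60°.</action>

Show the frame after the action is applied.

<frame>
[38;2;25;44;43m[48;2;23;41;40m🬂[38;2;25;44;43m[48;2;23;41;40m🬂[38;2;24;42;41m[48;2;184;124;64m🬝[38;2;25;44;43m[48;2;179;120;60m🬀[38;2;173;113;53m[48;2;167;107;47m▌[38;2;161;101;41m[48;2;155;95;35m▌[38;2;149;90;30m[48;2;145;85;25m▌[38;2;141;82;22m[48;2;139;79;19m▌[38;2;137;77;18m[48;2;136;76;17m▌[38;2;135;75;15m[48;2;24;43;42m🬱[38;2;25;44;43m[48;2;23;41;40m🬂[38;2;25;44;43m[48;2;23;41;40m🬂[0m
[38;2;22;39;38m[48;2;21;38;37m🬎[38;2;22;39;38m[48;2;21;38;37m🬎[38;2;178;118;59m[48;2;170;110;50m🬎[38;2;175;115;55m[48;2;167;107;47m🬆[38;2;166;106;46m[48;2;159;99;39m🬆[38;2;156;97;37m[48;2;150;91;31m🬄[38;2;147;87;27m[48;2;143;83;23m🬄[38;2;140;80;20m[48;2;138;78;18m🬄[38;2;136;77;17m[48;2;135;75;16m🬄[38;2;135;75;15m[48;2;134;75;15m🬝[38;2;134;75;15m[48;2;22;39;38m▌[38;2;22;39;38m[48;2;21;38;37m🬎[0m
[38;2;20;36;35m[48;2;19;35;34m🬎[38;2;20;36;35m[48;2;19;35;34m🬎[38;2;158;99;39m[48;2;19;35;34m🬬[38;2;159;99;39m[48;2;151;91;31m🬆[38;2;153;93;34m[48;2;146;87;27m🬆[38;2;146;87;27m[48;2;142;82;22m🬆[38;2;140;81;21m[48;2;138;78;18m🬆[38;2;137;77;17m[48;2;135;76;16m🬄[38;2;136;76;16m[48;2;135;75;15m🬀[38;2;135;75;15m[48;2;134;75;15m🬀[38;2;134;75;15m[48;2;19;35;34m🬄[38;2;20;36;35m[48;2;19;35;34m🬎[0m
[38;2;18;32;32m[48;2;17;31;31m🬎[38;2;18;32;32m[48;2;17;31;31m🬎[38;2;18;32;32m[48;2;17;31;31m🬎[38;2;145;85;26m[48;2;35;25;10m🬂[38;2;141;81;21m[48;2;41;23;4m🬎[38;2;138;78;18m[48;2;41;23;4m🬬[38;2;136;77;17m[48;2;135;75;16m🬂[38;2;135;75;15m[48;2;41;23;4m🬎[38;2;134;75;15m[48;2;41;23;4m🬆[38;2;134;75;15m[48;2;22;30;26m🬀[38;2;18;32;32m[48;2;17;31;31m🬎[38;2;18;32;32m[48;2;17;31;31m🬎[0m
[38;2;16;29;29m[48;2;15;28;28m🬎[38;2;16;29;29m[48;2;15;28;28m🬎[38;2;16;29;29m[48;2;15;28;28m🬎[38;2;16;29;29m[48;2;15;28;28m🬎[38;2;41;23;4m[48;2;15;28;28m🬬[38;2;41;23;4m[48;2;41;23;4m [38;2;41;23;4m[48;2;41;23;4m [38;2;41;23;4m[48;2;41;23;4m [38;2;41;23;4m[48;2;15;28;28m🬄[38;2;16;29;29m[48;2;15;28;28m🬎[38;2;16;29;29m[48;2;15;28;28m🬎[38;2;16;29;29m[48;2;15;28;28m🬎[0m
[38;2;15;27;27m[48;2;14;25;25m🬂[38;2;15;27;27m[48;2;14;25;25m🬂[38;2;15;27;27m[48;2;14;25;25m🬂[38;2;15;27;27m[48;2;14;25;25m🬂[38;2;15;27;27m[48;2;14;25;25m🬂[38;2;41;23;4m[48;2;14;25;25m🬊[38;2;41;23;4m[48;2;14;25;25m🬎[38;2;41;23;4m[48;2;14;25;25m🬀[38;2;15;27;27m[48;2;14;25;25m🬂[38;2;15;27;27m[48;2;14;25;25m🬂[38;2;15;27;27m[48;2;14;25;25m🬂[38;2;15;27;27m[48;2;14;25;25m🬂[0m
</frame>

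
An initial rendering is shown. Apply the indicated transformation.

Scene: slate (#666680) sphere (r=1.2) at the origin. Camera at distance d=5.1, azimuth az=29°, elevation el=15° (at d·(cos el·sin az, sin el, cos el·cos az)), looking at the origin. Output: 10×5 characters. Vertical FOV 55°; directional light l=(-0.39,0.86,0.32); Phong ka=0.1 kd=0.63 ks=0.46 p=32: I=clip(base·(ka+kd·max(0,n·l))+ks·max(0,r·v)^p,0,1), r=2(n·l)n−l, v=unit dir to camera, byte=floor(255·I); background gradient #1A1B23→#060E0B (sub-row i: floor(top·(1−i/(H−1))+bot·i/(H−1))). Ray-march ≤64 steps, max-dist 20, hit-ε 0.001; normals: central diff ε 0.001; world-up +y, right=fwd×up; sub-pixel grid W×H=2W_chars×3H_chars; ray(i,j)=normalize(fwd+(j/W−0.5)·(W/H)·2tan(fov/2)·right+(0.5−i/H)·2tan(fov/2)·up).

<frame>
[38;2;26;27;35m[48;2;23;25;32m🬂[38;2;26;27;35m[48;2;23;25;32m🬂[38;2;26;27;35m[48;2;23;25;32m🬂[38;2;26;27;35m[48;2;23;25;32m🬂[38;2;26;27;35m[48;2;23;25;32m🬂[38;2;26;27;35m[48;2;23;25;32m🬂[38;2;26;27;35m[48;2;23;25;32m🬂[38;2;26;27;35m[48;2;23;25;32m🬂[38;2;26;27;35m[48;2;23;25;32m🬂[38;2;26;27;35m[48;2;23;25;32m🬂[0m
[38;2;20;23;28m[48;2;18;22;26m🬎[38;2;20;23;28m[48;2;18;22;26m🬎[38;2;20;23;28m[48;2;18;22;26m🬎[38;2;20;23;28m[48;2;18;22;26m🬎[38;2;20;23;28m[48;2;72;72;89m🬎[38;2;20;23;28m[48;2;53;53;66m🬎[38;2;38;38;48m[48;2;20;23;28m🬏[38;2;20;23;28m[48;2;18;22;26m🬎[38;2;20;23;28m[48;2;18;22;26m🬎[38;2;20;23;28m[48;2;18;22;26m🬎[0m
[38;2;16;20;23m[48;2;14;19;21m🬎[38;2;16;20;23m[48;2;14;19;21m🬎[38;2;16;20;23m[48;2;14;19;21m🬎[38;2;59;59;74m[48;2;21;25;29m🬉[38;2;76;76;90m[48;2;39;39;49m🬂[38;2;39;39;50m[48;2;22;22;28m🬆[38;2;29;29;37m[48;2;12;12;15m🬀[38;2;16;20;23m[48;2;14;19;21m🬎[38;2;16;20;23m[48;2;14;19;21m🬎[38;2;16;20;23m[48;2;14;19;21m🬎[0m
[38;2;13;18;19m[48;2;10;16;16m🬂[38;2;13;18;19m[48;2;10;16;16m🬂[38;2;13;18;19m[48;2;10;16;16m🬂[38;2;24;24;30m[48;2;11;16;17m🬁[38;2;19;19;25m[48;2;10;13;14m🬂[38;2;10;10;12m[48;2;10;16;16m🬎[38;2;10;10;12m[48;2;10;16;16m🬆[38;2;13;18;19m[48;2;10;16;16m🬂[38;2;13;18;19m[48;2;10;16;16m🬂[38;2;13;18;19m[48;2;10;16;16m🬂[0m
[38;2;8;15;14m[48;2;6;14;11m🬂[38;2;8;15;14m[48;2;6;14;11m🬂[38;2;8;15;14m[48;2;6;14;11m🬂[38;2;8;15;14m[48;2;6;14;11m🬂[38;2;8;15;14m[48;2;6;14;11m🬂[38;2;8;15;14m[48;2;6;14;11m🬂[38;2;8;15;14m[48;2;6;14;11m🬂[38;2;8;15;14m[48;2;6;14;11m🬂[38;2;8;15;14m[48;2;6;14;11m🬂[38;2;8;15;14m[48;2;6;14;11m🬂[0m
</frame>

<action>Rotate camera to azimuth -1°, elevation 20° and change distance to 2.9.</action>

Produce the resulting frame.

<frame>
[38;2;26;27;35m[48;2;23;25;32m🬂[38;2;26;27;35m[48;2;23;25;32m🬂[38;2;26;27;35m[48;2;23;25;32m🬂[38;2;24;26;33m[48;2;74;74;93m🬝[38;2;25;26;34m[48;2;71;71;89m🬎[38;2;67;67;83m[48;2;25;26;34m🬱[38;2;25;26;34m[48;2;58;58;73m🬎[38;2;26;27;35m[48;2;23;25;32m🬂[38;2;26;27;35m[48;2;23;25;32m🬂[38;2;26;27;35m[48;2;23;25;32m🬂[0m
[38;2;20;23;28m[48;2;18;22;26m🬎[38;2;20;23;28m[48;2;18;22;26m🬎[38;2;20;23;28m[48;2;66;66;83m🬆[38;2;68;68;86m[48;2;73;73;91m🬚[38;2;69;69;87m[48;2;121;121;137m🬂[38;2;64;64;80m[48;2;57;57;72m🬕[38;2;56;56;71m[48;2;51;51;64m🬆[38;2;43;43;54m[48;2;21;24;29m🬺[38;2;22;24;29m[48;2;19;22;27m🬒[38;2;20;23;28m[48;2;18;22;26m🬎[0m
[38;2;16;20;23m[48;2;14;19;21m🬎[38;2;16;20;23m[48;2;14;19;21m🬎[38;2;59;59;75m[48;2;52;52;66m🬎[38;2;62;62;78m[48;2;54;54;68m🬂[38;2;64;64;79m[48;2;51;51;64m🬂[38;2;52;52;65m[48;2;45;45;57m🬆[38;2;46;46;58m[48;2;39;39;49m🬆[38;2;37;37;47m[48;2;29;29;37m🬆[38;2;23;23;29m[48;2;15;19;22m🬄[38;2;16;20;23m[48;2;14;19;21m🬎[0m
[38;2;13;18;19m[48;2;10;16;16m🬂[38;2;13;18;19m[48;2;10;16;16m🬂[38;2;39;39;50m[48;2;10;16;16m🬬[38;2;44;44;55m[48;2;34;34;43m🬎[38;2;42;42;54m[48;2;34;34;43m🬆[38;2;38;38;48m[48;2;30;30;37m🬆[38;2;32;32;40m[48;2;22;22;28m🬆[38;2;22;22;28m[48;2;11;11;14m🬆[38;2;10;10;12m[48;2;11;16;17m🬄[38;2;13;18;19m[48;2;10;16;16m🬂[0m
[38;2;8;15;14m[48;2;6;14;11m🬂[38;2;8;15;14m[48;2;6;14;11m🬂[38;2;8;15;14m[48;2;6;14;11m🬂[38;2;25;25;32m[48;2;8;13;12m🬂[38;2;25;25;31m[48;2;10;14;14m🬂[38;2;20;20;26m[48;2;9;11;12m🬂[38;2;15;15;19m[48;2;8;11;11m🬀[38;2;10;10;12m[48;2;6;14;12m🬀[38;2;8;15;14m[48;2;6;14;11m🬂[38;2;8;15;14m[48;2;6;14;11m🬂[0m
</frame>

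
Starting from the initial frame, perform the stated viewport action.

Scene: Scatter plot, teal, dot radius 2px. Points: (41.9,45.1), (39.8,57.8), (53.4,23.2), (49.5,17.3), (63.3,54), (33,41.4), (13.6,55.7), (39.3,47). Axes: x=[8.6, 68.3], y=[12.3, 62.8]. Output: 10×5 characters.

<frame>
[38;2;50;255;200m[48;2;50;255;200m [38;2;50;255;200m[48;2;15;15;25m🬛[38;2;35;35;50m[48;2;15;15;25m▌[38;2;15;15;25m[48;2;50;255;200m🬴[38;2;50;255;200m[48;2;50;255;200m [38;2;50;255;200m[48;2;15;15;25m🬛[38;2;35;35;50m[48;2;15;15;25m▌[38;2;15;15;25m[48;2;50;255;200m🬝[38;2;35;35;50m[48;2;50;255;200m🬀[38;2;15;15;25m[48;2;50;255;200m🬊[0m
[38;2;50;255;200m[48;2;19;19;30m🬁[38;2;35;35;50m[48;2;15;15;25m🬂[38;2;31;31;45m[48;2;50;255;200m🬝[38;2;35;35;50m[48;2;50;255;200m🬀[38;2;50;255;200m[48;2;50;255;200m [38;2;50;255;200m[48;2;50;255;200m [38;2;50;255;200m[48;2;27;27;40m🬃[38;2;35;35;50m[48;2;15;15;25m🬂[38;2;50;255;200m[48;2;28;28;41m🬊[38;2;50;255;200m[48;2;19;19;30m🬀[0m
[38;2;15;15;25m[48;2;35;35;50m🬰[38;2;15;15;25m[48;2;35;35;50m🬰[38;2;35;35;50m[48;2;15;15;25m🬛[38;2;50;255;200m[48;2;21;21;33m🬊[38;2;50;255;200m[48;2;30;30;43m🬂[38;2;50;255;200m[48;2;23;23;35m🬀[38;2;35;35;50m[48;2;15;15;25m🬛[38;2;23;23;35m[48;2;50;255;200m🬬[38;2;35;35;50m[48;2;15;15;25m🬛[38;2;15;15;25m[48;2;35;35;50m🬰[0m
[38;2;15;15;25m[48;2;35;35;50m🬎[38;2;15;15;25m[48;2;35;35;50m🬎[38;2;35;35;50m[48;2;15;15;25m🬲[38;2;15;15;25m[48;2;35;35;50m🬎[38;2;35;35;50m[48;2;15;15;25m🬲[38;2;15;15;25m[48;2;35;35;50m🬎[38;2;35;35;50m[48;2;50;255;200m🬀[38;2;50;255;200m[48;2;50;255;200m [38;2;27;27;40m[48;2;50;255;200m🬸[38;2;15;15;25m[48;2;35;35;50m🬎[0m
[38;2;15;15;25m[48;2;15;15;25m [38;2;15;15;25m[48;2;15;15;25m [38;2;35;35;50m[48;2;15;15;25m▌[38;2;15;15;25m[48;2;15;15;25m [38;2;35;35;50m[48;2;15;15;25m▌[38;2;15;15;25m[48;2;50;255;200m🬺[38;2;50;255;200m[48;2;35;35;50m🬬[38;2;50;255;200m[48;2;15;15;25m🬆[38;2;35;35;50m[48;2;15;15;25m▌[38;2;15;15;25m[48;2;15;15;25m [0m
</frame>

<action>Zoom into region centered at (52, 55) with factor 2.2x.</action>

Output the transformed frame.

<frame>
[38;2;15;15;25m[48;2;15;15;25m [38;2;15;15;25m[48;2;15;15;25m [38;2;35;35;50m[48;2;15;15;25m▌[38;2;15;15;25m[48;2;15;15;25m [38;2;35;35;50m[48;2;15;15;25m▌[38;2;15;15;25m[48;2;15;15;25m [38;2;35;35;50m[48;2;15;15;25m▌[38;2;15;15;25m[48;2;15;15;25m [38;2;35;35;50m[48;2;15;15;25m▌[38;2;15;15;25m[48;2;15;15;25m [0m
[38;2;50;255;200m[48;2;35;35;50m🬺[38;2;23;23;35m[48;2;50;255;200m🬬[38;2;35;35;50m[48;2;15;15;25m🬕[38;2;35;35;50m[48;2;15;15;25m🬂[38;2;35;35;50m[48;2;15;15;25m🬕[38;2;35;35;50m[48;2;15;15;25m🬂[38;2;35;35;50m[48;2;15;15;25m🬕[38;2;35;35;50m[48;2;15;15;25m🬂[38;2;31;31;45m[48;2;50;255;200m🬝[38;2;35;35;50m[48;2;15;15;25m🬂[0m
[38;2;50;255;200m[48;2;21;21;33m🬆[38;2;15;15;25m[48;2;35;35;50m🬰[38;2;35;35;50m[48;2;15;15;25m🬛[38;2;15;15;25m[48;2;35;35;50m🬰[38;2;35;35;50m[48;2;15;15;25m🬛[38;2;15;15;25m[48;2;35;35;50m🬰[38;2;35;35;50m[48;2;15;15;25m🬛[38;2;19;19;30m[48;2;50;255;200m🬴[38;2;50;255;200m[48;2;50;255;200m [38;2;50;255;200m[48;2;15;15;25m🬛[0m
[38;2;50;255;200m[48;2;15;15;25m🬺[38;2;19;19;30m[48;2;50;255;200m🬬[38;2;35;35;50m[48;2;15;15;25m🬲[38;2;15;15;25m[48;2;35;35;50m🬎[38;2;35;35;50m[48;2;15;15;25m🬲[38;2;15;15;25m[48;2;35;35;50m🬎[38;2;35;35;50m[48;2;15;15;25m🬲[38;2;15;15;25m[48;2;35;35;50m🬎[38;2;50;255;200m[48;2;31;31;45m🬁[38;2;15;15;25m[48;2;35;35;50m🬎[0m
[38;2;50;255;200m[48;2;15;15;25m🬬[38;2;50;255;200m[48;2;50;255;200m [38;2;23;23;35m[48;2;50;255;200m🬸[38;2;15;15;25m[48;2;15;15;25m [38;2;35;35;50m[48;2;15;15;25m▌[38;2;15;15;25m[48;2;15;15;25m [38;2;35;35;50m[48;2;15;15;25m▌[38;2;15;15;25m[48;2;15;15;25m [38;2;35;35;50m[48;2;15;15;25m▌[38;2;15;15;25m[48;2;15;15;25m [0m
</frame>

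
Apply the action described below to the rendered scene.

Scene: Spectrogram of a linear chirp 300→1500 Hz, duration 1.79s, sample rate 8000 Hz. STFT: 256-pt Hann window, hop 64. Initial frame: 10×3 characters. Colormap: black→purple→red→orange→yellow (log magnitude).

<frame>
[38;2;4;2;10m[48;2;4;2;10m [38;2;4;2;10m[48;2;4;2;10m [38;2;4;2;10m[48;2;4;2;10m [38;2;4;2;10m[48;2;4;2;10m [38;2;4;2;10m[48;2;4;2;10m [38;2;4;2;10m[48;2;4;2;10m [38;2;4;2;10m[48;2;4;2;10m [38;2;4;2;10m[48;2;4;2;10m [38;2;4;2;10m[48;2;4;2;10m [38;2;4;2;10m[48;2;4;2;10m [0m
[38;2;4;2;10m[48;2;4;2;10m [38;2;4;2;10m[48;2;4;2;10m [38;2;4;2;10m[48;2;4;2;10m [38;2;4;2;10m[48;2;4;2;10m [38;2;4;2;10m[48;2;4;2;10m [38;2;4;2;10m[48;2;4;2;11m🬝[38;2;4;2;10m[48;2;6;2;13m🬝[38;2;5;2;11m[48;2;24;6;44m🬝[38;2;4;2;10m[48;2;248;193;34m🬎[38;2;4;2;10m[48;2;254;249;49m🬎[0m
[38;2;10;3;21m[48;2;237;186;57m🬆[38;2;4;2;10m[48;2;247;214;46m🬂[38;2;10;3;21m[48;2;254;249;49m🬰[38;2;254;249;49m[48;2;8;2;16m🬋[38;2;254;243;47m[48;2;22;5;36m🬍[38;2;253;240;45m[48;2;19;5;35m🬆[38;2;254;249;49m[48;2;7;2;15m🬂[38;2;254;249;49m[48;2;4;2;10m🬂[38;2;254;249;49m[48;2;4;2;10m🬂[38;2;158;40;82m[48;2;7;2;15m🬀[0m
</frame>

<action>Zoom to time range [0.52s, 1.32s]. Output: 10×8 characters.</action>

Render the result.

<frame>
[38;2;4;2;10m[48;2;4;2;10m [38;2;4;2;10m[48;2;4;2;10m [38;2;4;2;10m[48;2;4;2;10m [38;2;4;2;10m[48;2;4;2;10m [38;2;4;2;10m[48;2;4;2;10m [38;2;4;2;10m[48;2;4;2;10m [38;2;4;2;10m[48;2;4;2;10m [38;2;4;2;10m[48;2;4;2;10m [38;2;4;2;10m[48;2;4;2;10m [38;2;4;2;10m[48;2;4;2;10m [0m
[38;2;4;2;10m[48;2;4;2;10m [38;2;4;2;10m[48;2;4;2;10m [38;2;4;2;10m[48;2;4;2;10m [38;2;4;2;10m[48;2;4;2;10m [38;2;4;2;10m[48;2;4;2;10m [38;2;4;2;10m[48;2;4;2;10m [38;2;4;2;10m[48;2;4;2;10m [38;2;4;2;10m[48;2;4;2;10m [38;2;4;2;10m[48;2;4;2;10m [38;2;4;2;10m[48;2;4;2;10m [0m
[38;2;4;2;10m[48;2;4;2;10m [38;2;4;2;10m[48;2;4;2;10m [38;2;4;2;10m[48;2;4;2;10m [38;2;4;2;10m[48;2;4;2;10m [38;2;4;2;10m[48;2;4;2;10m [38;2;4;2;10m[48;2;4;2;10m [38;2;4;2;10m[48;2;4;2;10m [38;2;4;2;10m[48;2;4;2;10m [38;2;4;2;10m[48;2;4;2;10m [38;2;4;2;10m[48;2;4;2;10m [0m
[38;2;4;2;10m[48;2;4;2;10m [38;2;4;2;10m[48;2;4;2;10m [38;2;4;2;10m[48;2;4;2;10m [38;2;4;2;10m[48;2;4;2;10m [38;2;4;2;10m[48;2;4;2;10m [38;2;4;2;10m[48;2;4;2;10m [38;2;4;2;10m[48;2;4;2;10m [38;2;4;2;10m[48;2;4;2;10m [38;2;4;2;10m[48;2;4;2;10m [38;2;4;2;10m[48;2;4;2;10m [0m
[38;2;4;2;10m[48;2;4;2;10m [38;2;4;2;10m[48;2;4;2;10m [38;2;4;2;10m[48;2;4;2;10m [38;2;4;2;10m[48;2;4;2;10m [38;2;4;2;10m[48;2;4;2;10m [38;2;4;2;10m[48;2;4;2;10m [38;2;4;2;10m[48;2;4;2;10m [38;2;4;2;10m[48;2;4;2;10m [38;2;4;2;10m[48;2;4;2;10m [38;2;4;2;10m[48;2;4;2;11m🬎[0m
[38;2;4;2;10m[48;2;5;2;11m🬝[38;2;4;2;10m[48;2;5;2;12m🬎[38;2;4;2;10m[48;2;6;2;14m🬎[38;2;4;2;10m[48;2;11;3;22m🬎[38;2;4;2;10m[48;2;23;5;42m🬎[38;2;16;4;26m[48;2;244;140;18m🬝[38;2;6;2;13m[48;2;254;243;47m🬎[38;2;8;2;17m[48;2;254;249;49m🬎[38;2;24;6;39m[48;2;254;249;49m🬎[38;2;8;2;16m[48;2;246;207;45m🬂[0m
[38;2;11;3;22m[48;2;253;237;44m🬂[38;2;75;19;63m[48;2;254;249;49m🬰[38;2;251;213;37m[48;2;37;9;52m🬍[38;2;253;237;44m[48;2;8;2;17m🬎[38;2;237;187;56m[48;2;21;5;39m🬆[38;2;254;248;49m[48;2;12;3;23m🬂[38;2;253;232;42m[48;2;6;2;14m🬂[38;2;208;69;67m[48;2;15;4;27m🬀[38;2;24;6;44m[48;2;6;2;13m🬀[38;2;8;2;18m[48;2;4;2;10m🬂[0m
[38;2;6;2;14m[48;2;4;2;10m🬂[38;2;5;2;12m[48;2;4;2;10m🬂[38;2;4;2;11m[48;2;4;2;10m🬂[38;2;4;2;11m[48;2;4;2;10m🬀[38;2;4;2;10m[48;2;4;2;10m [38;2;4;2;10m[48;2;4;2;10m [38;2;4;2;10m[48;2;4;2;10m [38;2;4;2;10m[48;2;4;2;10m [38;2;4;2;10m[48;2;4;2;10m [38;2;4;2;10m[48;2;4;2;10m [0m
</frame>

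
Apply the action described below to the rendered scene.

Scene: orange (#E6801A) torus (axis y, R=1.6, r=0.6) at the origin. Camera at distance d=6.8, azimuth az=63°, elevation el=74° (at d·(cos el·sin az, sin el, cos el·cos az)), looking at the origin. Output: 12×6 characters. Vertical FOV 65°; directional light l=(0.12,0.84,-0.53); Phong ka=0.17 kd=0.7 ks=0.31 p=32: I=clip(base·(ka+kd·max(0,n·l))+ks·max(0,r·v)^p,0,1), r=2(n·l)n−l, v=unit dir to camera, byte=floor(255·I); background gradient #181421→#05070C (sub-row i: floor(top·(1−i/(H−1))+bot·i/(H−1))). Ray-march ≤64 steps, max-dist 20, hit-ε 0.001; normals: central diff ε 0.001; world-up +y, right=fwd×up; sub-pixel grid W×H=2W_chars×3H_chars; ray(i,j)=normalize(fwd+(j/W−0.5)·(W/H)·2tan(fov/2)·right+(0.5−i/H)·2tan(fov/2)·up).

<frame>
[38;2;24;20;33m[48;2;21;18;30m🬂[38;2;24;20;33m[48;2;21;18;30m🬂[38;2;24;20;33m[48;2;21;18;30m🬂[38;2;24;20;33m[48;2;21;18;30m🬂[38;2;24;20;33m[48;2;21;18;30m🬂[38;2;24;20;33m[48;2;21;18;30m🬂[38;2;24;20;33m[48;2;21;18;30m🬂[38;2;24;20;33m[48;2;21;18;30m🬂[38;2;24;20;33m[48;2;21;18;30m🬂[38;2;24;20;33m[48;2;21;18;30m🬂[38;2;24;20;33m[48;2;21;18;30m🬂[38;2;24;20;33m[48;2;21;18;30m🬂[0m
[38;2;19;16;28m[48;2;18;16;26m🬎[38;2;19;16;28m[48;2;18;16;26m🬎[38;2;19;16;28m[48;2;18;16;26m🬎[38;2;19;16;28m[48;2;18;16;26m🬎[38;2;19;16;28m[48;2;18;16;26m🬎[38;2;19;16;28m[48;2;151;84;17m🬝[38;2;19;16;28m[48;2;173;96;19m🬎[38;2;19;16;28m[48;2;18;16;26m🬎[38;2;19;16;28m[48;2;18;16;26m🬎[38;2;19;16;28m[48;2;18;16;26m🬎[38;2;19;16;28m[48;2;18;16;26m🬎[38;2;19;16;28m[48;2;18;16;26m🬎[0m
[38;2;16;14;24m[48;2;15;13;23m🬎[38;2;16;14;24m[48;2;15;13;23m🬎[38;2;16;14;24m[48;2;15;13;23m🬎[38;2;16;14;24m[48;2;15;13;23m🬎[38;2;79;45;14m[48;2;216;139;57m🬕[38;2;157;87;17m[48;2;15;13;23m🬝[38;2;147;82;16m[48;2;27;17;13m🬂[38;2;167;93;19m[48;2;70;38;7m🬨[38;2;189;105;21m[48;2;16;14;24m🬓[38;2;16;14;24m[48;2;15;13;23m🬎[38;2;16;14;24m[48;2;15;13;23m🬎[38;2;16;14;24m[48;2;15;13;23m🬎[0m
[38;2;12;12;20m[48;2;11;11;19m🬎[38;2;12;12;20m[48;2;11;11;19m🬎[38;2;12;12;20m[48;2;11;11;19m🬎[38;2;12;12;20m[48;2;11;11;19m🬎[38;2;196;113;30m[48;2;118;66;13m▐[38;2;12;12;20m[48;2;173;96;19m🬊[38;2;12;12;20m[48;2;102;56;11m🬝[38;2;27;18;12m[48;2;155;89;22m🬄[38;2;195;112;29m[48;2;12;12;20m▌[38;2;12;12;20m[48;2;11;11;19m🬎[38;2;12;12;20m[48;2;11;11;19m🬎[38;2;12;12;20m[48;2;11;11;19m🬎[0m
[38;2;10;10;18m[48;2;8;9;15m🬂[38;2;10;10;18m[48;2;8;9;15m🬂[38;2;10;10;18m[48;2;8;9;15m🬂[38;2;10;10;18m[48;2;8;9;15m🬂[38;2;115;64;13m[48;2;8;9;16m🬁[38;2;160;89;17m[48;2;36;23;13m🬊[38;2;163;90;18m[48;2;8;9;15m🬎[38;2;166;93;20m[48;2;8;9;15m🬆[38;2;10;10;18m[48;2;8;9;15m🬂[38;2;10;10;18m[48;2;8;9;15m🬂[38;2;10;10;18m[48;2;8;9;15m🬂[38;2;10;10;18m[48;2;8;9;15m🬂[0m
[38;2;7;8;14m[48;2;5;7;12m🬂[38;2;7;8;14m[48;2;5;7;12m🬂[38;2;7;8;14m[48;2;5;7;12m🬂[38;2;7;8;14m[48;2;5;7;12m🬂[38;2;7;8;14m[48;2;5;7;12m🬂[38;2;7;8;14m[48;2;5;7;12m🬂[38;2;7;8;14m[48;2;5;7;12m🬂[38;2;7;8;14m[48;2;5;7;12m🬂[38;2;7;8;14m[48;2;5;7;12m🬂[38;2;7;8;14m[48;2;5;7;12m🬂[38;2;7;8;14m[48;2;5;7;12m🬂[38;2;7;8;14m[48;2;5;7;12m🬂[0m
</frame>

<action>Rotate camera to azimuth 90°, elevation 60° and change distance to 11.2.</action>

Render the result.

<frame>
[38;2;24;20;33m[48;2;21;18;30m🬂[38;2;24;20;33m[48;2;21;18;30m🬂[38;2;24;20;33m[48;2;21;18;30m🬂[38;2;24;20;33m[48;2;21;18;30m🬂[38;2;24;20;33m[48;2;21;18;30m🬂[38;2;24;20;33m[48;2;21;18;30m🬂[38;2;24;20;33m[48;2;21;18;30m🬂[38;2;24;20;33m[48;2;21;18;30m🬂[38;2;24;20;33m[48;2;21;18;30m🬂[38;2;24;20;33m[48;2;21;18;30m🬂[38;2;24;20;33m[48;2;21;18;30m🬂[38;2;24;20;33m[48;2;21;18;30m🬂[0m
[38;2;19;16;28m[48;2;18;16;26m🬎[38;2;19;16;28m[48;2;18;16;26m🬎[38;2;19;16;28m[48;2;18;16;26m🬎[38;2;19;16;28m[48;2;18;16;26m🬎[38;2;19;16;28m[48;2;18;16;26m🬎[38;2;19;16;28m[48;2;18;16;26m🬎[38;2;19;16;28m[48;2;18;16;26m🬎[38;2;19;16;28m[48;2;18;16;26m🬎[38;2;19;16;28m[48;2;18;16;26m🬎[38;2;19;16;28m[48;2;18;16;26m🬎[38;2;19;16;28m[48;2;18;16;26m🬎[38;2;19;16;28m[48;2;18;16;26m🬎[0m
[38;2;16;14;24m[48;2;15;13;23m🬎[38;2;16;14;24m[48;2;15;13;23m🬎[38;2;16;14;24m[48;2;15;13;23m🬎[38;2;16;14;24m[48;2;15;13;23m🬎[38;2;16;14;24m[48;2;15;13;23m🬎[38;2;16;14;24m[48;2;166;92;18m🬆[38;2;35;22;15m[48;2;175;97;19m🬰[38;2;179;99;20m[48;2;16;14;24m🬏[38;2;16;14;24m[48;2;15;13;23m🬎[38;2;16;14;24m[48;2;15;13;23m🬎[38;2;16;14;24m[48;2;15;13;23m🬎[38;2;16;14;24m[48;2;15;13;23m🬎[0m
[38;2;12;12;20m[48;2;11;11;19m🬎[38;2;12;12;20m[48;2;11;11;19m🬎[38;2;12;12;20m[48;2;11;11;19m🬎[38;2;12;12;20m[48;2;11;11;19m🬎[38;2;12;12;20m[48;2;11;11;19m🬎[38;2;157;87;17m[48;2;12;12;20m🬪[38;2;12;12;20m[48;2;157;87;17m🬆[38;2;195;116;37m[48;2;11;11;19m🬄[38;2;12;12;20m[48;2;11;11;19m🬎[38;2;12;12;20m[48;2;11;11;19m🬎[38;2;12;12;20m[48;2;11;11;19m🬎[38;2;12;12;20m[48;2;11;11;19m🬎[0m
[38;2;10;10;18m[48;2;8;9;15m🬂[38;2;10;10;18m[48;2;8;9;15m🬂[38;2;10;10;18m[48;2;8;9;15m🬂[38;2;10;10;18m[48;2;8;9;15m🬂[38;2;10;10;18m[48;2;8;9;15m🬂[38;2;10;10;18m[48;2;8;9;15m🬂[38;2;10;10;18m[48;2;8;9;15m🬂[38;2;10;10;18m[48;2;8;9;15m🬂[38;2;10;10;18m[48;2;8;9;15m🬂[38;2;10;10;18m[48;2;8;9;15m🬂[38;2;10;10;18m[48;2;8;9;15m🬂[38;2;10;10;18m[48;2;8;9;15m🬂[0m
[38;2;7;8;14m[48;2;5;7;12m🬂[38;2;7;8;14m[48;2;5;7;12m🬂[38;2;7;8;14m[48;2;5;7;12m🬂[38;2;7;8;14m[48;2;5;7;12m🬂[38;2;7;8;14m[48;2;5;7;12m🬂[38;2;7;8;14m[48;2;5;7;12m🬂[38;2;7;8;14m[48;2;5;7;12m🬂[38;2;7;8;14m[48;2;5;7;12m🬂[38;2;7;8;14m[48;2;5;7;12m🬂[38;2;7;8;14m[48;2;5;7;12m🬂[38;2;7;8;14m[48;2;5;7;12m🬂[38;2;7;8;14m[48;2;5;7;12m🬂[0m
</frame>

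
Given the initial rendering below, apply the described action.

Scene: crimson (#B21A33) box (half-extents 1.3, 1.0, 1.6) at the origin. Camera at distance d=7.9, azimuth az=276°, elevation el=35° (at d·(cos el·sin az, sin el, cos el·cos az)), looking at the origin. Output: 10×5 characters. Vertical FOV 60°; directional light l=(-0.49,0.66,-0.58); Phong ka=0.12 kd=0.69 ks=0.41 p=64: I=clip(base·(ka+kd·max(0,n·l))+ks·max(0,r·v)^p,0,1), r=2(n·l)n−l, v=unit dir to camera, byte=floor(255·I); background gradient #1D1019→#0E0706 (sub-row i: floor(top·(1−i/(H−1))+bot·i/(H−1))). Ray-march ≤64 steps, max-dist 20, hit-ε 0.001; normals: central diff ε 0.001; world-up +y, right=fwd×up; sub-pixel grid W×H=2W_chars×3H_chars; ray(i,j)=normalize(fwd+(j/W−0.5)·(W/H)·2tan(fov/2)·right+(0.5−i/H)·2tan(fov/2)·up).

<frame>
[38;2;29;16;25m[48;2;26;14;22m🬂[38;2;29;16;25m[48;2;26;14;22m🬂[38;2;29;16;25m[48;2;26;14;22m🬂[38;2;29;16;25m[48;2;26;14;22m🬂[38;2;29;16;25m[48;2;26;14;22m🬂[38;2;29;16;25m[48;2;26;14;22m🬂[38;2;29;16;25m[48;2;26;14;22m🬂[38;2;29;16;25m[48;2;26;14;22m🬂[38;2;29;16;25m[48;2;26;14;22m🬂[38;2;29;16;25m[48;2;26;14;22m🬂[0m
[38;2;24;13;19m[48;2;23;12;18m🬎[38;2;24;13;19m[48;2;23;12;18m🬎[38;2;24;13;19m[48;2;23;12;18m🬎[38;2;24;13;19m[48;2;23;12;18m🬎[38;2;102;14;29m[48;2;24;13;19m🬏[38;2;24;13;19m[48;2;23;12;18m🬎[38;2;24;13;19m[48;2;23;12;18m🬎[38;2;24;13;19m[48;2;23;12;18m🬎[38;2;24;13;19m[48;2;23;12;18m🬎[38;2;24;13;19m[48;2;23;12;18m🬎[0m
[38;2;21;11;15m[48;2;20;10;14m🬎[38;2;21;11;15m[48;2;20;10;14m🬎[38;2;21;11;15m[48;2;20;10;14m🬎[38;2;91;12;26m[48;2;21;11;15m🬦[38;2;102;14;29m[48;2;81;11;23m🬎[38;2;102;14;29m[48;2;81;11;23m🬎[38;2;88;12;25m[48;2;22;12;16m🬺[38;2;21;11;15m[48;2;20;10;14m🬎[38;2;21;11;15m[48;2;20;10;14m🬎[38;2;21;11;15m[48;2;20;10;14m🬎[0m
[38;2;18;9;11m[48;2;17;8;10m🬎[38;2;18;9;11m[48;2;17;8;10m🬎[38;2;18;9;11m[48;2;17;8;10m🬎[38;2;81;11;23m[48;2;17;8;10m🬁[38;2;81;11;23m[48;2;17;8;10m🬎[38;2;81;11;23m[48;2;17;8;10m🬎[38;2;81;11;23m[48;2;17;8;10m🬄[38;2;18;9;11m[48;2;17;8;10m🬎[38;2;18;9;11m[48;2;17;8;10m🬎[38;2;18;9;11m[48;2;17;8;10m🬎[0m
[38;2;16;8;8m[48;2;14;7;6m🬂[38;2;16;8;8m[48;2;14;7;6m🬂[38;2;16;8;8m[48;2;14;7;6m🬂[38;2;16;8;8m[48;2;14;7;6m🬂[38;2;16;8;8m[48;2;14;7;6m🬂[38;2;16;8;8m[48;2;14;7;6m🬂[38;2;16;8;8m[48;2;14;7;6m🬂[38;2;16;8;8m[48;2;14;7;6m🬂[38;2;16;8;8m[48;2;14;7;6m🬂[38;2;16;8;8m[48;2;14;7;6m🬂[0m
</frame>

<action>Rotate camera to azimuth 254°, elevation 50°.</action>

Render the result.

<frame>
[38;2;29;16;25m[48;2;26;14;22m🬂[38;2;29;16;25m[48;2;26;14;22m🬂[38;2;29;16;25m[48;2;26;14;22m🬂[38;2;29;16;25m[48;2;26;14;22m🬂[38;2;29;16;25m[48;2;26;14;22m🬂[38;2;29;16;25m[48;2;26;14;22m🬂[38;2;29;16;25m[48;2;26;14;22m🬂[38;2;29;16;25m[48;2;26;14;22m🬂[38;2;29;16;25m[48;2;26;14;22m🬂[38;2;29;16;25m[48;2;26;14;22m🬂[0m
[38;2;24;13;19m[48;2;23;12;18m🬎[38;2;24;13;19m[48;2;23;12;18m🬎[38;2;24;13;19m[48;2;23;12;18m🬎[38;2;24;13;19m[48;2;23;12;18m🬎[38;2;24;13;19m[48;2;102;14;29m🬝[38;2;24;13;19m[48;2;102;14;29m🬎[38;2;102;14;29m[48;2;24;13;19m🬏[38;2;24;13;19m[48;2;23;12;18m🬎[38;2;24;13;19m[48;2;23;12;18m🬎[38;2;24;13;19m[48;2;23;12;18m🬎[0m
[38;2;21;11;15m[48;2;20;10;14m🬎[38;2;21;11;15m[48;2;20;10;14m🬎[38;2;21;11;15m[48;2;20;10;14m🬎[38;2;102;14;29m[48;2;20;10;14m🬁[38;2;102;14;29m[48;2;102;14;29m [38;2;102;14;29m[48;2;102;14;29m [38;2;93;12;26m[48;2;22;12;16m🬺[38;2;21;11;15m[48;2;20;10;14m🬎[38;2;21;11;15m[48;2;20;10;14m🬎[38;2;21;11;15m[48;2;20;10;14m🬎[0m
[38;2;18;9;11m[48;2;17;8;10m🬎[38;2;18;9;11m[48;2;17;8;10m🬎[38;2;18;9;11m[48;2;17;8;10m🬎[38;2;18;9;11m[48;2;17;8;10m🬎[38;2;81;11;23m[48;2;17;8;10m🬎[38;2;81;11;23m[48;2;17;8;10m🬎[38;2;81;11;23m[48;2;17;8;10m🬂[38;2;18;9;11m[48;2;17;8;10m🬎[38;2;18;9;11m[48;2;17;8;10m🬎[38;2;18;9;11m[48;2;17;8;10m🬎[0m
[38;2;16;8;8m[48;2;14;7;6m🬂[38;2;16;8;8m[48;2;14;7;6m🬂[38;2;16;8;8m[48;2;14;7;6m🬂[38;2;16;8;8m[48;2;14;7;6m🬂[38;2;16;8;8m[48;2;14;7;6m🬂[38;2;16;8;8m[48;2;14;7;6m🬂[38;2;16;8;8m[48;2;14;7;6m🬂[38;2;16;8;8m[48;2;14;7;6m🬂[38;2;16;8;8m[48;2;14;7;6m🬂[38;2;16;8;8m[48;2;14;7;6m🬂[0m
</frame>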